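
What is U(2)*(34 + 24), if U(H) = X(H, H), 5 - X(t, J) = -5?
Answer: 580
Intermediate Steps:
X(t, J) = 10 (X(t, J) = 5 - 1*(-5) = 5 + 5 = 10)
U(H) = 10
U(2)*(34 + 24) = 10*(34 + 24) = 10*58 = 580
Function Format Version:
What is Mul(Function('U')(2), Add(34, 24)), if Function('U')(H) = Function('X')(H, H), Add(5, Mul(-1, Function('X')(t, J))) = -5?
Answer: 580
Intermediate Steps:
Function('X')(t, J) = 10 (Function('X')(t, J) = Add(5, Mul(-1, -5)) = Add(5, 5) = 10)
Function('U')(H) = 10
Mul(Function('U')(2), Add(34, 24)) = Mul(10, Add(34, 24)) = Mul(10, 58) = 580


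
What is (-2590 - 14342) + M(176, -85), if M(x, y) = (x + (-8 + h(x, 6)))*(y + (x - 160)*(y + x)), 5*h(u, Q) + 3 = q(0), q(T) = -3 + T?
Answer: 1058754/5 ≈ 2.1175e+5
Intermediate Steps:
h(u, Q) = -6/5 (h(u, Q) = -3/5 + (-3 + 0)/5 = -3/5 + (1/5)*(-3) = -3/5 - 3/5 = -6/5)
M(x, y) = (-46/5 + x)*(y + (-160 + x)*(x + y)) (M(x, y) = (x + (-8 - 6/5))*(y + (x - 160)*(y + x)) = (x - 46/5)*(y + (-160 + x)*(x + y)) = (-46/5 + x)*(y + (-160 + x)*(x + y)))
(-2590 - 14342) + M(176, -85) = (-2590 - 14342) + (176**3 + 1472*176 - 846/5*176**2 + (7314/5)*(-85) - 85*176**2 - 841/5*176*(-85)) = -16932 + (5451776 + 259072 - 846/5*30976 - 124338 - 85*30976 + 2516272) = -16932 + (5451776 + 259072 - 26205696/5 - 124338 - 2632960 + 2516272) = -16932 + 1143414/5 = 1058754/5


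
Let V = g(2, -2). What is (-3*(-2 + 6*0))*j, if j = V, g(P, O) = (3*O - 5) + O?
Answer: -78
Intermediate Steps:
g(P, O) = -5 + 4*O (g(P, O) = (-5 + 3*O) + O = -5 + 4*O)
V = -13 (V = -5 + 4*(-2) = -5 - 8 = -13)
j = -13
(-3*(-2 + 6*0))*j = -3*(-2 + 6*0)*(-13) = -3*(-2 + 0)*(-13) = -3*(-2)*(-13) = 6*(-13) = -78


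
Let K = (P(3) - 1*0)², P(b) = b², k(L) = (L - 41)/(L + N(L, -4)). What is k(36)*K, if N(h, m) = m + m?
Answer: -405/28 ≈ -14.464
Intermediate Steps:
N(h, m) = 2*m
k(L) = (-41 + L)/(-8 + L) (k(L) = (L - 41)/(L + 2*(-4)) = (-41 + L)/(L - 8) = (-41 + L)/(-8 + L))
K = 81 (K = (3² - 1*0)² = (9 + 0)² = 9² = 81)
k(36)*K = ((-41 + 36)/(-8 + 36))*81 = (-5/28)*81 = ((1/28)*(-5))*81 = -5/28*81 = -405/28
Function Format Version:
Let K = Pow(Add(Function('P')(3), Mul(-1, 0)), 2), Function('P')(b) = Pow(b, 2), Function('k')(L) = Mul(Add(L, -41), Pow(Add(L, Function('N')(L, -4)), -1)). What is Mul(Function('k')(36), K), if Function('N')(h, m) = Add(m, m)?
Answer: Rational(-405, 28) ≈ -14.464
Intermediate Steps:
Function('N')(h, m) = Mul(2, m)
Function('k')(L) = Mul(Pow(Add(-8, L), -1), Add(-41, L)) (Function('k')(L) = Mul(Add(L, -41), Pow(Add(L, Mul(2, -4)), -1)) = Mul(Add(-41, L), Pow(Add(L, -8), -1)) = Mul(Add(-41, L), Pow(Add(-8, L), -1)) = Mul(Pow(Add(-8, L), -1), Add(-41, L)))
K = 81 (K = Pow(Add(Pow(3, 2), Mul(-1, 0)), 2) = Pow(Add(9, 0), 2) = Pow(9, 2) = 81)
Mul(Function('k')(36), K) = Mul(Mul(Pow(Add(-8, 36), -1), Add(-41, 36)), 81) = Mul(Mul(Pow(28, -1), -5), 81) = Mul(Mul(Rational(1, 28), -5), 81) = Mul(Rational(-5, 28), 81) = Rational(-405, 28)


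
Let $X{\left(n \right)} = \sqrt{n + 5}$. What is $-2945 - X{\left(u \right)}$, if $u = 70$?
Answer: $-2945 - 5 \sqrt{3} \approx -2953.7$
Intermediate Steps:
$X{\left(n \right)} = \sqrt{5 + n}$
$-2945 - X{\left(u \right)} = -2945 - \sqrt{5 + 70} = -2945 - \sqrt{75} = -2945 - 5 \sqrt{3}$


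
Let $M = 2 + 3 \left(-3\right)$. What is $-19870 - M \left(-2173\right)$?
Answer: $-35081$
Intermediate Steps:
$M = -7$ ($M = 2 - 9 = -7$)
$-19870 - M \left(-2173\right) = -19870 - \left(-7\right) \left(-2173\right) = -19870 - 15211 = -35081$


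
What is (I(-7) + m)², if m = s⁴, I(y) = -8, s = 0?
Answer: 64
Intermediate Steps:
m = 0 (m = 0⁴ = 0)
(I(-7) + m)² = (-8 + 0)² = (-8)² = 64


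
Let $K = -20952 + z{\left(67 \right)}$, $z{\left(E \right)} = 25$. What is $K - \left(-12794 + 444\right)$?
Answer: $-8577$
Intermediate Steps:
$K = -20927$ ($K = -20952 + 25 = -20927$)
$K - \left(-12794 + 444\right) = -20927 - \left(-12794 + 444\right) = -20927 - -12350 = -20927 + 12350 = -8577$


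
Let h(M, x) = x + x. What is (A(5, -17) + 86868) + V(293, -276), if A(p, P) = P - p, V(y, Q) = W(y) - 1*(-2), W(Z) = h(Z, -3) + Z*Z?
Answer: 172691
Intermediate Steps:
h(M, x) = 2*x
W(Z) = -6 + Z² (W(Z) = 2*(-3) + Z*Z = -6 + Z²)
V(y, Q) = -4 + y² (V(y, Q) = (-6 + y²) - 1*(-2) = (-6 + y²) + 2 = -4 + y²)
(A(5, -17) + 86868) + V(293, -276) = ((-17 - 1*5) + 86868) + (-4 + 293²) = ((-17 - 5) + 86868) + (-4 + 85849) = (-22 + 86868) + 85845 = 86846 + 85845 = 172691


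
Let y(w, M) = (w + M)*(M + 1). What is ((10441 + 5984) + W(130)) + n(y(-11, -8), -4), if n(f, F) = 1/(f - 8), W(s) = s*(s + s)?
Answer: 6278126/125 ≈ 50225.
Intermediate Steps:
W(s) = 2*s**2 (W(s) = s*(2*s) = 2*s**2)
y(w, M) = (1 + M)*(M + w) (y(w, M) = (M + w)*(1 + M) = (1 + M)*(M + w))
n(f, F) = 1/(-8 + f)
((10441 + 5984) + W(130)) + n(y(-11, -8), -4) = ((10441 + 5984) + 2*130**2) + 1/(-8 + (-8 - 11 + (-8)**2 - 8*(-11))) = (16425 + 2*16900) + 1/(-8 + (-8 - 11 + 64 + 88)) = (16425 + 33800) + 1/(-8 + 133) = 50225 + 1/125 = 6278126/125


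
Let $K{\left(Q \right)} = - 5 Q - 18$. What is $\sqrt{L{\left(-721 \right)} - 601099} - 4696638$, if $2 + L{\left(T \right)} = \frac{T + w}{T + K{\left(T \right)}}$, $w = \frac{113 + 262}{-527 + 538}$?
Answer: $-4696638 + \frac{i \sqrt{149356928810683}}{15763} \approx -4.6966 \cdot 10^{6} + 775.31 i$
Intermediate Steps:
$K{\left(Q \right)} = -18 - 5 Q$ ($K{\left(Q \right)} = - 5 Q - 18 = -18 - 5 Q$)
$w = \frac{375}{11} \approx 34.091$
$L{\left(T \right)} = -2 + \frac{\frac{375}{11} + T}{-18 - 4 T}$ ($L{\left(T \right)} = -2 + \frac{T + \frac{375}{11}}{T - \left(18 + 5 T\right)} = -2 + \frac{\frac{375}{11} + T}{-18 - 4 T}$)
$\sqrt{L{\left(-721 \right)} - 601099} - 4696638 = \sqrt{\frac{3 \left(-257 - -23793\right)}{22 \left(9 + 2 \left(-721\right)\right)} - 601099} - 4696638 = \sqrt{\frac{3 \left(-257 + 23793\right)}{22 \left(9 - 1442\right)} - 601099} - 4696638 = \sqrt{\frac{3}{22} \frac{1}{-1433} \cdot 23536 - 601099} - 4696638 = \sqrt{\frac{3}{22} \left(- \frac{1}{1433}\right) 23536 - 601099} - 4696638 = \sqrt{- \frac{35304}{15763} - 601099} - 4696638 = \sqrt{- \frac{9475158841}{15763}} - 4696638 = \frac{i \sqrt{149356928810683}}{15763} - 4696638 = -4696638 + \frac{i \sqrt{149356928810683}}{15763}$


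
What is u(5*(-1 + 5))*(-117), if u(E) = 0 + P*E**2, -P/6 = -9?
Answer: -2527200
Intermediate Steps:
P = 54 (P = -6*(-9) = 54)
u(E) = 54*E**2 (u(E) = 0 + 54*E**2 = 54*E**2)
u(5*(-1 + 5))*(-117) = (54*(5*(-1 + 5))**2)*(-117) = (54*(5*4)**2)*(-117) = (54*20**2)*(-117) = (54*400)*(-117) = 21600*(-117) = -2527200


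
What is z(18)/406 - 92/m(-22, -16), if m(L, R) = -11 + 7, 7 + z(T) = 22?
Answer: 9353/406 ≈ 23.037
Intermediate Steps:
z(T) = 15 (z(T) = -7 + 22 = 15)
m(L, R) = -4
z(18)/406 - 92/m(-22, -16) = 15/406 - 92/(-4) = 15*(1/406) - 92*(-¼) = 15/406 + 23 = 9353/406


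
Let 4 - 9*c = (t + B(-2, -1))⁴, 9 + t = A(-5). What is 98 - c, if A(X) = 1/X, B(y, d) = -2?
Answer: 1153694/625 ≈ 1845.9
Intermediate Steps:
t = -46/5 (t = -9 + 1/(-5) = -9 - ⅕ = -46/5 ≈ -9.2000)
c = -1092444/625 (c = 4/9 - (-46/5 - 2)⁴/9 = 4/9 - (-56/5)⁴/9 = 4/9 - ⅑*9834496/625 = 4/9 - 9834496/5625 = -1092444/625 ≈ -1747.9)
98 - c = 98 - 1*(-1092444/625) = 98 + 1092444/625 = 1153694/625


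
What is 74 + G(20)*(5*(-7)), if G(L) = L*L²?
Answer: -279926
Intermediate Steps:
G(L) = L³
74 + G(20)*(5*(-7)) = 74 + 20³*(5*(-7)) = 74 + 8000*(-35) = 74 - 280000 = -279926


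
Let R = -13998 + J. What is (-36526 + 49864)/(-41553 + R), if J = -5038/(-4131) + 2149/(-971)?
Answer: -26750699469/111415106186 ≈ -0.24010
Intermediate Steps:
J = -3985621/4011201 (J = -5038*(-1/4131) + 2149*(-1/971) = 5038/4131 - 2149/971 = -3985621/4011201 ≈ -0.99362)
R = -56152777219/4011201 (R = -13998 - 3985621/4011201 = -56152777219/4011201 ≈ -13999.)
(-36526 + 49864)/(-41553 + R) = (-36526 + 49864)/(-41553 - 56152777219/4011201) = 13338/(-222830212372/4011201) = 13338*(-4011201/222830212372) = -26750699469/111415106186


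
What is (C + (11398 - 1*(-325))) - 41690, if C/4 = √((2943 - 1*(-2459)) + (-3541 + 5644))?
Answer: -29967 + 4*√7505 ≈ -29620.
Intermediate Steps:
C = 4*√7505 (C = 4*√((2943 - 1*(-2459)) + (-3541 + 5644)) = 4*√((2943 + 2459) + 2103) = 4*√(5402 + 2103) = 4*√7505 ≈ 346.53)
(C + (11398 - 1*(-325))) - 41690 = (4*√7505 + (11398 - 1*(-325))) - 41690 = (4*√7505 + (11398 + 325)) - 41690 = (4*√7505 + 11723) - 41690 = (11723 + 4*√7505) - 41690 = -29967 + 4*√7505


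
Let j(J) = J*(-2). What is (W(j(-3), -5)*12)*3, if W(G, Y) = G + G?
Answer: 432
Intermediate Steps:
j(J) = -2*J
W(G, Y) = 2*G
(W(j(-3), -5)*12)*3 = ((2*(-2*(-3)))*12)*3 = ((2*6)*12)*3 = (12*12)*3 = 144*3 = 432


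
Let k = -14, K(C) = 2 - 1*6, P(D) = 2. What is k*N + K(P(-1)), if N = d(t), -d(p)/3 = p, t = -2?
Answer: -88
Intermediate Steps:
d(p) = -3*p
N = 6 (N = -3*(-2) = 6)
K(C) = -4 (K(C) = 2 - 6 = -4)
k*N + K(P(-1)) = -14*6 - 4 = -84 - 4 = -88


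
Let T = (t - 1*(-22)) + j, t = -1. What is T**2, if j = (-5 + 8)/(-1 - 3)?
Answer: 6561/16 ≈ 410.06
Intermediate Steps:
j = -3/4 (j = 3/(-4) = 3*(-1/4) = -3/4 ≈ -0.75000)
T = 81/4 (T = (-1 - 1*(-22)) - 3/4 = (-1 + 22) - 3/4 = 21 - 3/4 = 81/4 ≈ 20.250)
T**2 = (81/4)**2 = 6561/16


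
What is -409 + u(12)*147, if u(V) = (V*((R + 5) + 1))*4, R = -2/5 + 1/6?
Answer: 201403/5 ≈ 40281.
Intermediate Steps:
R = -7/30 (R = -2*⅕ + 1*(⅙) = -⅖ + ⅙ = -7/30 ≈ -0.23333)
u(V) = 346*V/15 (u(V) = (V*((-7/30 + 5) + 1))*4 = (V*(143/30 + 1))*4 = (V*(173/30))*4 = (173*V/30)*4 = 346*V/15)
-409 + u(12)*147 = -409 + ((346/15)*12)*147 = -409 + (1384/5)*147 = -409 + 203448/5 = 201403/5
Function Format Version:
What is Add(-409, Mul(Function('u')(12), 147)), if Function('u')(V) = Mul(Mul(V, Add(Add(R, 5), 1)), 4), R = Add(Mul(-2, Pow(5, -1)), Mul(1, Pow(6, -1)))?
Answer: Rational(201403, 5) ≈ 40281.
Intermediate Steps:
R = Rational(-7, 30) (R = Add(Mul(-2, Rational(1, 5)), Mul(1, Rational(1, 6))) = Add(Rational(-2, 5), Rational(1, 6)) = Rational(-7, 30) ≈ -0.23333)
Function('u')(V) = Mul(Rational(346, 15), V) (Function('u')(V) = Mul(Mul(V, Add(Add(Rational(-7, 30), 5), 1)), 4) = Mul(Mul(V, Add(Rational(143, 30), 1)), 4) = Mul(Mul(V, Rational(173, 30)), 4) = Mul(Mul(Rational(173, 30), V), 4) = Mul(Rational(346, 15), V))
Add(-409, Mul(Function('u')(12), 147)) = Add(-409, Mul(Mul(Rational(346, 15), 12), 147)) = Add(-409, Mul(Rational(1384, 5), 147)) = Add(-409, Rational(203448, 5)) = Rational(201403, 5)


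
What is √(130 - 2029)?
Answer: 3*I*√211 ≈ 43.578*I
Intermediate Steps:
√(130 - 2029) = √(-1899) = 3*I*√211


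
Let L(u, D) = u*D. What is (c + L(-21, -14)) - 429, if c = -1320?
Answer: -1455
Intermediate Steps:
L(u, D) = D*u
(c + L(-21, -14)) - 429 = (-1320 - 14*(-21)) - 429 = (-1320 + 294) - 429 = -1026 - 429 = -1455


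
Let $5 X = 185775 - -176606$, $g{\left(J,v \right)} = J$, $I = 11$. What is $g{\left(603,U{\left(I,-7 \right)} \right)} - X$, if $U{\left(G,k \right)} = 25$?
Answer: $- \frac{359366}{5} \approx -71873.0$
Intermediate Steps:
$X = \frac{362381}{5}$ ($X = \frac{185775 - -176606}{5} = \frac{185775 + 176606}{5} = \frac{1}{5} \cdot 362381 = \frac{362381}{5} \approx 72476.0$)
$g{\left(603,U{\left(I,-7 \right)} \right)} - X = 603 - \frac{362381}{5} = - \frac{359366}{5}$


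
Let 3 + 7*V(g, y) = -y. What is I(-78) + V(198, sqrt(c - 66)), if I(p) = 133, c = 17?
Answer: 928/7 - I ≈ 132.57 - 1.0*I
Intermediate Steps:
V(g, y) = -3/7 - y/7 (V(g, y) = -3/7 + (-y)/7 = -3/7 - y/7)
I(-78) + V(198, sqrt(c - 66)) = 133 + (-3/7 - sqrt(17 - 66)/7) = 133 + (-3/7 - I) = 928/7 - I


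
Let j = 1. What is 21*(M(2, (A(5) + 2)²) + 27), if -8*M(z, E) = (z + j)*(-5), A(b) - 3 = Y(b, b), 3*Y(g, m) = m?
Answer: 4851/8 ≈ 606.38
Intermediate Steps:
Y(g, m) = m/3
A(b) = 3 + b/3
M(z, E) = 5/8 + 5*z/8 (M(z, E) = -(z + 1)*(-5)/8 = -(1 + z)*(-5)/8 = -(-5 - 5*z)/8 = 5/8 + 5*z/8)
21*(M(2, (A(5) + 2)²) + 27) = 21*((5/8 + (5/8)*2) + 27) = 21*((5/8 + 5/4) + 27) = 21*(15/8 + 27) = 21*(231/8) = 4851/8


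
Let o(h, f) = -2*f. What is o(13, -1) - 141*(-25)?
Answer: 3527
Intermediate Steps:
o(13, -1) - 141*(-25) = -2*(-1) - 141*(-25) = 2 + 3525 = 3527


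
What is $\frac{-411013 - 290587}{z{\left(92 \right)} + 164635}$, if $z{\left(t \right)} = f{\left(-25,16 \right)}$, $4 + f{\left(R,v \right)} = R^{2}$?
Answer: $- \frac{87700}{20657} \approx -4.2455$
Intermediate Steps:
$f{\left(R,v \right)} = -4 + R^{2}$
$z{\left(t \right)} = 621$ ($z{\left(t \right)} = -4 + \left(-25\right)^{2} = -4 + 625 = 621$)
$\frac{-411013 - 290587}{z{\left(92 \right)} + 164635} = \frac{-411013 - 290587}{621 + 164635} = - \frac{701600}{165256} = \left(-701600\right) \frac{1}{165256} = - \frac{87700}{20657}$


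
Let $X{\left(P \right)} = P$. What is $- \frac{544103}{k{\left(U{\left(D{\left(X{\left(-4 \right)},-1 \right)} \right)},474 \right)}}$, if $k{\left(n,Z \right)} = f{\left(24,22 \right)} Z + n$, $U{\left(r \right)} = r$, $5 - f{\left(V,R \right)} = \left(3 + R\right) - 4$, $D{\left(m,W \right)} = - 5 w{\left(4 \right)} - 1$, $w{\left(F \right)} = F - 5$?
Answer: $\frac{544103}{7580} \approx 71.781$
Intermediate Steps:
$w{\left(F \right)} = -5 + F$
$D{\left(m,W \right)} = 4$ ($D{\left(m,W \right)} = - 5 \left(-5 + 4\right) - 1 = \left(-5\right) \left(-1\right) - 1 = 5 - 1 = 4$)
$f{\left(V,R \right)} = 6 - R$ ($f{\left(V,R \right)} = 5 - \left(\left(3 + R\right) - 4\right) = 5 - \left(-1 + R\right) = 6 - R$)
$k{\left(n,Z \right)} = n - 16 Z$ ($k{\left(n,Z \right)} = \left(6 - 22\right) Z + n = - 16 Z + n = n - 16 Z$)
$- \frac{544103}{k{\left(U{\left(D{\left(X{\left(-4 \right)},-1 \right)} \right)},474 \right)}} = - \frac{544103}{4 - 7584} = - \frac{544103}{-7580} = \left(-544103\right) \left(- \frac{1}{7580}\right) = \frac{544103}{7580}$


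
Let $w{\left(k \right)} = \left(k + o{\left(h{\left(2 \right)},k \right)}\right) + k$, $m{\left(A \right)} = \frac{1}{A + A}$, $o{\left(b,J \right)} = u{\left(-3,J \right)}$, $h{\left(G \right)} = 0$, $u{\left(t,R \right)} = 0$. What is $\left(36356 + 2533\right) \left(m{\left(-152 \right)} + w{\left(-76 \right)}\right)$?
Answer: $- \frac{1797021801}{304} \approx -5.9113 \cdot 10^{6}$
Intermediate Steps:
$o{\left(b,J \right)} = 0$
$m{\left(A \right)} = \frac{1}{2 A}$
$w{\left(k \right)} = 2 k$ ($w{\left(k \right)} = \left(k + 0\right) + k = k + k = 2 k$)
$\left(36356 + 2533\right) \left(m{\left(-152 \right)} + w{\left(-76 \right)}\right) = \left(36356 + 2533\right) \left(\frac{1}{2 \left(-152\right)} + 2 \left(-76\right)\right) = 38889 \left(\frac{1}{2} \left(- \frac{1}{152}\right) - 152\right) = 38889 \left(- \frac{1}{304} - 152\right) = 38889 \left(- \frac{46209}{304}\right) = - \frac{1797021801}{304}$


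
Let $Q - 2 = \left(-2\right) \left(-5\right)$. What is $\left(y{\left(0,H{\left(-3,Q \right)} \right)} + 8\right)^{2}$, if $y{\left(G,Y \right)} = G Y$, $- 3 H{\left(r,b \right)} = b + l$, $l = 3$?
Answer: $64$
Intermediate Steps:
$Q = 12$ ($Q = 2 - -10 = 2 + 10 = 12$)
$H{\left(r,b \right)} = -1 - \frac{b}{3}$ ($H{\left(r,b \right)} = - \frac{b + 3}{3} = - \frac{3 + b}{3} = -1 - \frac{b}{3}$)
$\left(y{\left(0,H{\left(-3,Q \right)} \right)} + 8\right)^{2} = \left(0 \left(-1 - 4\right) + 8\right)^{2} = \left(0 \left(-5\right) + 8\right)^{2} = \left(0 + 8\right)^{2} = 8^{2} = 64$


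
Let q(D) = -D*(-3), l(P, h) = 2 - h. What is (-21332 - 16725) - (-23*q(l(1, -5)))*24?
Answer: -26465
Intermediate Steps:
q(D) = 3*D
(-21332 - 16725) - (-23*q(l(1, -5)))*24 = (-21332 - 16725) - (-69*(2 - 1*(-5)))*24 = -38057 - (-69*(2 + 5))*24 = -38057 - (-69*7)*24 = -38057 - (-23*21)*24 = -38057 - (-483)*24 = -38057 - 1*(-11592) = -38057 + 11592 = -26465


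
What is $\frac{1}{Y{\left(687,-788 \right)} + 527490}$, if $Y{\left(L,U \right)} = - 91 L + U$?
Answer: $\frac{1}{464185} \approx 2.1543 \cdot 10^{-6}$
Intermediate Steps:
$Y{\left(L,U \right)} = U - 91 L$
$\frac{1}{Y{\left(687,-788 \right)} + 527490} = \frac{1}{\left(-788 - 62517\right) + 527490} = \frac{1}{-63305 + 527490} = \frac{1}{464185}$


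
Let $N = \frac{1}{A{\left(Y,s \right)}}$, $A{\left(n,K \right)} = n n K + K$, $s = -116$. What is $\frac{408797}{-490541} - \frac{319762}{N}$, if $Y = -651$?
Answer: $\frac{7711221086031432947}{490541} \approx 1.572 \cdot 10^{13}$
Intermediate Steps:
$A{\left(n,K \right)} = K + K n^{2}$ ($A{\left(n,K \right)} = n^{2} K + K = K n^{2} + K = K + K n^{2}$)
$N = - \frac{1}{49161032}$ ($N = \frac{1}{\left(-116\right) \left(1 + \left(-651\right)^{2}\right)} = \frac{1}{\left(-116\right) \left(1 + 423801\right)} = \frac{1}{\left(-116\right) 423802} = \frac{1}{-49161032} = - \frac{1}{49161032} \approx -2.0341 \cdot 10^{-8}$)
$\frac{408797}{-490541} - \frac{319762}{N} = \frac{408797}{-490541} - \frac{319762}{- \frac{1}{49161032}} = 408797 \left(- \frac{1}{490541}\right) - -15719829914384 = - \frac{408797}{490541} + 15719829914384 = \frac{7711221086031432947}{490541}$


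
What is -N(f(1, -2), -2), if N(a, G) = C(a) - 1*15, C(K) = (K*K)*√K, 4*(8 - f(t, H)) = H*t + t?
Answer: 15 - 1089*√33/32 ≈ -180.49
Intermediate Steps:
f(t, H) = 8 - t/4 - H*t/4 (f(t, H) = 8 - (H*t + t)/4 = 8 - (t + H*t)/4 = 8 + (-t/4 - H*t/4) = 8 - t/4 - H*t/4)
C(K) = K^(5/2) (C(K) = K²*√K = K^(5/2))
N(a, G) = -15 + a^(5/2) (N(a, G) = a^(5/2) - 1*15 = a^(5/2) - 15 = -15 + a^(5/2))
-N(f(1, -2), -2) = -(-15 + (8 - ¼*1 - ¼*(-2)*1)^(5/2)) = -(-15 + (8 - ¼ + ½)^(5/2)) = -(-15 + (33/4)^(5/2)) = -(-15 + 1089*√33/32) = 15 - 1089*√33/32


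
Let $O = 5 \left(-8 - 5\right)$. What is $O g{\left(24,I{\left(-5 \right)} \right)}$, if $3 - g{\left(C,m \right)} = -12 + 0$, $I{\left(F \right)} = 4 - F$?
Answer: $-975$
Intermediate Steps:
$O = -65$ ($O = 5 \left(-13\right) = -65$)
$g{\left(C,m \right)} = 15$ ($g{\left(C,m \right)} = 3 - \left(-12 + 0\right) = 3 - -12 = 3 + 12 = 15$)
$O g{\left(24,I{\left(-5 \right)} \right)} = \left(-65\right) 15 = -975$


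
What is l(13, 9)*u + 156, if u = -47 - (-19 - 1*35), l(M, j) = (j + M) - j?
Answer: 247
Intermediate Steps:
l(M, j) = M (l(M, j) = (M + j) - j = M)
u = 7 (u = -47 - (-19 - 35) = -47 - 1*(-54) = -47 + 54 = 7)
l(13, 9)*u + 156 = 13*7 + 156 = 91 + 156 = 247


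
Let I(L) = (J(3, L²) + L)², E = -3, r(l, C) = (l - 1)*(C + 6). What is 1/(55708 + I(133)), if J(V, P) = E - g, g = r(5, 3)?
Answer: 1/64544 ≈ 1.5493e-5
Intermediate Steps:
r(l, C) = (-1 + l)*(6 + C)
g = 36 (g = -6 - 1*3 + 6*5 + 3*5 = -6 - 3 + 30 + 15 = 36)
J(V, P) = -39 (J(V, P) = -3 - 1*36 = -3 - 36 = -39)
I(L) = (-39 + L)²
1/(55708 + I(133)) = 1/(55708 + (-39 + 133)²) = 1/(55708 + 94²) = 1/(55708 + 8836) = 1/64544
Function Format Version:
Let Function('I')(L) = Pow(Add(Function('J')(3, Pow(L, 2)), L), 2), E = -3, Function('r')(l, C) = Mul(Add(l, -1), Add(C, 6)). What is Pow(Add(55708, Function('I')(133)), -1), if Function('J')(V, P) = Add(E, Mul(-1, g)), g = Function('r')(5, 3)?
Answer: Rational(1, 64544) ≈ 1.5493e-5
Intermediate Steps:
Function('r')(l, C) = Mul(Add(-1, l), Add(6, C))
g = 36 (g = Add(-6, Mul(-1, 3), Mul(6, 5), Mul(3, 5)) = Add(-6, -3, 30, 15) = 36)
Function('J')(V, P) = -39 (Function('J')(V, P) = Add(-3, Mul(-1, 36)) = Add(-3, -36) = -39)
Function('I')(L) = Pow(Add(-39, L), 2)
Pow(Add(55708, Function('I')(133)), -1) = Pow(Add(55708, Pow(Add(-39, 133), 2)), -1) = Pow(Add(55708, Pow(94, 2)), -1) = Pow(Add(55708, 8836), -1) = Pow(64544, -1) = Rational(1, 64544)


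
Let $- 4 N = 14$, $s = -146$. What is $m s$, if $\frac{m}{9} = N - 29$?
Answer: $42705$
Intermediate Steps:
$N = - \frac{7}{2}$ ($N = \left(- \frac{1}{4}\right) 14 = - \frac{7}{2} \approx -3.5$)
$m = - \frac{585}{2}$ ($m = 9 \left(- \frac{7}{2} - 29\right) = 9 \left(- \frac{65}{2}\right) = - \frac{585}{2} \approx -292.5$)
$m s = \left(- \frac{585}{2}\right) \left(-146\right) = 42705$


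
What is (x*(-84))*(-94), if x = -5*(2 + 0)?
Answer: -78960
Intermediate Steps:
x = -10 (x = -5*2 = -10)
(x*(-84))*(-94) = -10*(-84)*(-94) = 840*(-94) = -78960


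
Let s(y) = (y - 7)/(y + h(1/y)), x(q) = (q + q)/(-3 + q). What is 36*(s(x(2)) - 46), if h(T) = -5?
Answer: -1612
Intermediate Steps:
x(q) = 2*q/(-3 + q) (x(q) = (2*q)/(-3 + q) = 2*q/(-3 + q))
s(y) = (-7 + y)/(-5 + y) (s(y) = (y - 7)/(y - 5) = (-7 + y)/(-5 + y))
36*(s(x(2)) - 46) = 36*((-7 + 2*2/(-3 + 2))/(-5 + 2*2/(-3 + 2)) - 46) = 36*((-7 + 2*2/(-1))/(-5 + 2*2/(-1)) - 46) = 36*((-7 + 2*2*(-1))/(-5 + 2*2*(-1)) - 46) = 36*((-7 - 4)/(-5 - 4) - 46) = 36*(-11/(-9) - 46) = 36*(-⅑*(-11) - 46) = 36*(11/9 - 46) = 36*(-403/9) = -1612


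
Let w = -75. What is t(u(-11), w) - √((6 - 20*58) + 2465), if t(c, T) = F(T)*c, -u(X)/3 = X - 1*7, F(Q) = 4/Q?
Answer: -72/25 - √1311 ≈ -39.088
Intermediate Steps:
u(X) = 21 - 3*X (u(X) = -3*(X - 1*7) = -3*(X - 7) = -3*(-7 + X) = 21 - 3*X)
t(c, T) = 4*c/T (t(c, T) = (4/T)*c = 4*c/T)
t(u(-11), w) - √((6 - 20*58) + 2465) = 4*(21 - 3*(-11))/(-75) - √((6 - 20*58) + 2465) = 4*(21 + 33)*(-1/75) - √((6 - 1160) + 2465) = 4*54*(-1/75) - √(-1154 + 2465) = -72/25 - √1311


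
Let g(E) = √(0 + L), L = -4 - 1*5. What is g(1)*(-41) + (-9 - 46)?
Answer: -55 - 123*I ≈ -55.0 - 123.0*I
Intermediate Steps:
L = -9 (L = -4 - 5 = -9)
g(E) = 3*I (g(E) = √(0 - 9) = √(-9) = 3*I)
g(1)*(-41) + (-9 - 46) = (3*I)*(-41) + (-9 - 46) = -123*I - 55 = -55 - 123*I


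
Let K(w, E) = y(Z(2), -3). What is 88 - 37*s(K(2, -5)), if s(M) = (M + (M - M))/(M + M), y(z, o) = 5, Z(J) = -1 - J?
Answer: 139/2 ≈ 69.500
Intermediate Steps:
K(w, E) = 5
s(M) = ½ (s(M) = (M + 0)/((2*M)) = M*(1/(2*M)) = ½)
88 - 37*s(K(2, -5)) = 88 - 37*½ = 88 - 37/2 = 139/2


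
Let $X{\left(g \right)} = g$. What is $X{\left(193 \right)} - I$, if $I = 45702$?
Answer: $-45509$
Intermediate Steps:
$X{\left(193 \right)} - I = 193 - 45702 = -45509$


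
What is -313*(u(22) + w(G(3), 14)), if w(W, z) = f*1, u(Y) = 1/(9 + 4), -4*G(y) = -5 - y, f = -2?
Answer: 7825/13 ≈ 601.92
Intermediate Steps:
G(y) = 5/4 + y/4 (G(y) = -(-5 - y)/4 = 5/4 + y/4)
u(Y) = 1/13
w(W, z) = -2 (w(W, z) = -2*1 = -2)
-313*(u(22) + w(G(3), 14)) = -313*(1/13 - 2) = -313*(-25/13) = 7825/13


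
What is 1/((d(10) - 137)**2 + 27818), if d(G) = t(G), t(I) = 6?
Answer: 1/44979 ≈ 2.2233e-5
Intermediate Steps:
d(G) = 6
1/((d(10) - 137)**2 + 27818) = 1/((6 - 137)**2 + 27818) = 1/((-131)**2 + 27818) = 1/(17161 + 27818) = 1/44979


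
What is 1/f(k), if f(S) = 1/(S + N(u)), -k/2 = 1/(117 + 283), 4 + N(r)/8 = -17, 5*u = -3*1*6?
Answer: -33601/200 ≈ -168.00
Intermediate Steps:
u = -18/5 (u = (-3*1*6)/5 = (-3*6)/5 = (⅕)*(-18) = -18/5 ≈ -3.6000)
N(r) = -168 (N(r) = -32 + 8*(-17) = -32 - 136 = -168)
k = -1/200 (k = -2/(117 + 283) = -2/400 = -2*1/400 = -1/200 ≈ -0.0050000)
f(S) = 1/(-168 + S) (f(S) = 1/(S - 168) = 1/(-168 + S))
1/f(k) = 1/(1/(-168 - 1/200)) = 1/(1/(-33601/200)) = 1/(-200/33601) = -33601/200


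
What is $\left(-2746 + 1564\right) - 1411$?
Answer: $-2593$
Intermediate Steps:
$\left(-2746 + 1564\right) - 1411 = -1182 - 1411 = -2593$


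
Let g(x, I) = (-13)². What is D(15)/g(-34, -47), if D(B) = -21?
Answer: -21/169 ≈ -0.12426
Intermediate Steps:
g(x, I) = 169
D(15)/g(-34, -47) = -21/169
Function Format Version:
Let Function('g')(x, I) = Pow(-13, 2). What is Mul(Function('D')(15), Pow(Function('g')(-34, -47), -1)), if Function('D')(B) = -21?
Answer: Rational(-21, 169) ≈ -0.12426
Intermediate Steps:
Function('g')(x, I) = 169
Mul(Function('D')(15), Pow(Function('g')(-34, -47), -1)) = Mul(-21, Pow(169, -1)) = Mul(-21, Rational(1, 169)) = Rational(-21, 169)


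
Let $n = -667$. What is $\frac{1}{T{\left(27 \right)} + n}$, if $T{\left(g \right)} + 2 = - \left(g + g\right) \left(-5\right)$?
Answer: $- \frac{1}{399} \approx -0.0025063$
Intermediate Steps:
$T{\left(g \right)} = -2 + 10 g$ ($T{\left(g \right)} = -2 - \left(g + g\right) \left(-5\right) = -2 - 2 g \left(-5\right) = -2 - - 10 g = -2 + 10 g$)
$\frac{1}{T{\left(27 \right)} + n} = \frac{1}{\left(-2 + 10 \cdot 27\right) - 667} = \frac{1}{\left(-2 + 270\right) - 667} = \frac{1}{268 - 667} = \frac{1}{-399} = - \frac{1}{399}$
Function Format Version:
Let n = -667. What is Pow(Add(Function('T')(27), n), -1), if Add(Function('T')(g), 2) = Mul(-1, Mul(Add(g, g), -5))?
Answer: Rational(-1, 399) ≈ -0.0025063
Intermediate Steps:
Function('T')(g) = Add(-2, Mul(10, g)) (Function('T')(g) = Add(-2, Mul(-1, Mul(Add(g, g), -5))) = Add(-2, Mul(-1, Mul(Mul(2, g), -5))) = Add(-2, Mul(-1, Mul(-10, g))) = Add(-2, Mul(10, g)))
Pow(Add(Function('T')(27), n), -1) = Pow(Add(Add(-2, Mul(10, 27)), -667), -1) = Pow(Add(Add(-2, 270), -667), -1) = Pow(Add(268, -667), -1) = Pow(-399, -1) = Rational(-1, 399)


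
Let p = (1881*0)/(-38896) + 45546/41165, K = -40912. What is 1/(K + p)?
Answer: -41165/1684096934 ≈ -2.4443e-5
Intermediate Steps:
p = 45546/41165 (p = 0*(-1/38896) + 45546*(1/41165) = 0 + 45546/41165 = 45546/41165 ≈ 1.1064)
1/(K + p) = 1/(-40912 + 45546/41165) = 1/(-1684096934/41165) = -41165/1684096934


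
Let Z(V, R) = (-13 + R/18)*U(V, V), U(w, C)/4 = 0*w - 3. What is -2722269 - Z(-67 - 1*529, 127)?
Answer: -8167021/3 ≈ -2.7223e+6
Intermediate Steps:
U(w, C) = -12 (U(w, C) = 4*(0*w - 3) = 4*(0 - 3) = 4*(-3) = -12)
Z(V, R) = 156 - 2*R/3 (Z(V, R) = (-13 + R/18)*(-12) = 156 - 2*R/3)
-2722269 - Z(-67 - 1*529, 127) = -2722269 - (156 - ⅔*127) = -2722269 - (156 - 254/3) = -2722269 - 1*214/3 = -2722269 - 214/3 = -8167021/3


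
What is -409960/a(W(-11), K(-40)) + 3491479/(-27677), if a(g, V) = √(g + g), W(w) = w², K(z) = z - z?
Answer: -3491479/27677 - 204980*√2/11 ≈ -26479.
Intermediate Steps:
K(z) = 0
a(g, V) = √2*√g (a(g, V) = √(2*g) = √2*√g)
-409960/a(W(-11), K(-40)) + 3491479/(-27677) = -409960*√2/22 + 3491479/(-27677) = -409960*√2/22 + 3491479*(-1/27677) = -409960*√2/22 - 3491479/27677 = -204980*√2/11 - 3491479/27677 = -3491479/27677 - 204980*√2/11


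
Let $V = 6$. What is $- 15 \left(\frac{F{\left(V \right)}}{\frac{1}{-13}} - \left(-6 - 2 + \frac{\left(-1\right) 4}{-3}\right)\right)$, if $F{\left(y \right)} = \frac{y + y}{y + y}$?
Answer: $95$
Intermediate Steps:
$F{\left(y \right)} = 1$ ($F{\left(y \right)} = \frac{2 y}{2 y} = 2 y \frac{1}{2 y} = 1$)
$- 15 \left(\frac{F{\left(V \right)}}{\frac{1}{-13}} - \left(-6 - 2 + \frac{\left(-1\right) 4}{-3}\right)\right) = - 15 \left(1 \frac{1}{\frac{1}{-13}} - \left(-6 - 2 + \frac{\left(-1\right) 4}{-3}\right)\right) = - 15 \left(1 \frac{1}{- \frac{1}{13}} - \left(-6 - 2 + \frac{4}{3}\right)\right) = - 15 \left(1 \left(-13\right) + \left(6 - \left(-2 + \frac{4}{3}\right)\right)\right) = - 15 \left(-13 + \left(6 - - \frac{2}{3}\right)\right) = - 15 \left(-13 + \left(6 + \frac{2}{3}\right)\right) = - 15 \left(-13 + \frac{20}{3}\right) = \left(-15\right) \left(- \frac{19}{3}\right) = 95$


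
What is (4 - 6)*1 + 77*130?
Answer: 10008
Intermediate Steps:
(4 - 6)*1 + 77*130 = -2*1 + 10010 = -2 + 10010 = 10008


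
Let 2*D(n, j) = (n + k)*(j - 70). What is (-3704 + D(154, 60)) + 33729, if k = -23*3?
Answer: 29600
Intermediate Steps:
k = -69
D(n, j) = (-70 + j)*(-69 + n)/2 (D(n, j) = ((n - 69)*(j - 70))/2 = ((-69 + n)*(-70 + j))/2 = ((-70 + j)*(-69 + n))/2 = (-70 + j)*(-69 + n)/2)
(-3704 + D(154, 60)) + 33729 = (-3704 + (2415 - 35*154 - 69/2*60 + (½)*60*154)) + 33729 = (-3704 + (2415 - 5390 - 2070 + 4620)) + 33729 = (-3704 - 425) + 33729 = -4129 + 33729 = 29600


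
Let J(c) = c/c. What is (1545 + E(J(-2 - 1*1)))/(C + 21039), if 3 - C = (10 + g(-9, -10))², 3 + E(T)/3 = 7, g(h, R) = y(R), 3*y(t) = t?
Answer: 14013/188978 ≈ 0.074152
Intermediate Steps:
y(t) = t/3
J(c) = 1
g(h, R) = R/3
E(T) = 12 (E(T) = -9 + 3*7 = -9 + 21 = 12)
C = -373/9 (C = 3 - (10 + (⅓)*(-10))² = 3 - (10 - 10/3)² = 3 - (20/3)² = 3 - 1*400/9 = 3 - 400/9 = -373/9 ≈ -41.444)
(1545 + E(J(-2 - 1*1)))/(C + 21039) = (1545 + 12)/(-373/9 + 21039) = 1557/(188978/9) = 1557*(9/188978) = 14013/188978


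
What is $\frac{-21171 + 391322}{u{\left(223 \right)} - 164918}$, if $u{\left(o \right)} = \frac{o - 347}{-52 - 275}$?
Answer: $- \frac{121039377}{53928062} \approx -2.2445$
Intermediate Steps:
$u{\left(o \right)} = \frac{347}{327} - \frac{o}{327}$ ($u{\left(o \right)} = \frac{-347 + o}{-327} = \left(-347 + o\right) \left(- \frac{1}{327}\right) = \frac{347}{327} - \frac{o}{327}$)
$\frac{-21171 + 391322}{u{\left(223 \right)} - 164918} = \frac{-21171 + 391322}{\left(\frac{347}{327} - \frac{223}{327}\right) - 164918} = \frac{370151}{\left(\frac{347}{327} - \frac{223}{327}\right) - 164918} = \frac{370151}{\frac{124}{327} - 164918} = \frac{370151}{- \frac{53928062}{327}} = 370151 \left(- \frac{327}{53928062}\right) = - \frac{121039377}{53928062}$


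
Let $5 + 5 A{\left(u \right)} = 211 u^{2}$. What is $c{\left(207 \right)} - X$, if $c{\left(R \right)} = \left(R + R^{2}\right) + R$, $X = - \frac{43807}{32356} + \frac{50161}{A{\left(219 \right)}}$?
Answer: $\frac{7083131019788815}{163717574348} \approx 43264.0$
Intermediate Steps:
$A{\left(u \right)} = -1 + \frac{211 u^{2}}{5}$
$X = - \frac{217600771291}{163717574348}$ ($X = - \frac{43807}{32356} + \frac{50161}{-1 + \frac{211 \cdot 219^{2}}{5}} = \left(-43807\right) \frac{1}{32356} + \frac{50161}{-1 + \frac{211}{5} \cdot 47961} = - \frac{43807}{32356} + \frac{50161}{-1 + \frac{10119771}{5}} = - \frac{43807}{32356} + \frac{50161}{\frac{10119766}{5}} = - \frac{43807}{32356} + 50161 \cdot \frac{5}{10119766} = - \frac{43807}{32356} + \frac{250805}{10119766} = - \frac{217600771291}{163717574348} \approx -1.3291$)
$c{\left(R \right)} = R^{2} + 2 R$
$c{\left(207 \right)} - X = 207 \left(2 + 207\right) - - \frac{217600771291}{163717574348} = 207 \cdot 209 + \frac{217600771291}{163717574348} = 43263 + \frac{217600771291}{163717574348} = \frac{7083131019788815}{163717574348}$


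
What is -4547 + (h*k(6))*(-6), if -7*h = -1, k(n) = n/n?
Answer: -31835/7 ≈ -4547.9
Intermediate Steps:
k(n) = 1
h = ⅐ (h = -⅐*(-1) = ⅐ ≈ 0.14286)
-4547 + (h*k(6))*(-6) = -4547 + ((⅐)*1)*(-6) = -4547 + (⅐)*(-6) = -4547 - 6/7 = -31835/7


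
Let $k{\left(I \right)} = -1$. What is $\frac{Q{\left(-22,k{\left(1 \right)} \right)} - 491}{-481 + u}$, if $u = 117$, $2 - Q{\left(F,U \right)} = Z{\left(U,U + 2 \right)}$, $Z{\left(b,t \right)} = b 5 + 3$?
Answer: $\frac{487}{364} \approx 1.3379$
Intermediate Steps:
$Z{\left(b,t \right)} = 3 + 5 b$ ($Z{\left(b,t \right)} = 5 b + 3 = 3 + 5 b$)
$Q{\left(F,U \right)} = -1 - 5 U$ ($Q{\left(F,U \right)} = 2 - \left(3 + 5 U\right) = -1 - 5 U$)
$\frac{Q{\left(-22,k{\left(1 \right)} \right)} - 491}{-481 + u} = \frac{\left(-1 - -5\right) - 491}{-481 + 117} = \frac{\left(-1 + 5\right) - 491}{-364} = \left(4 - 491\right) \left(- \frac{1}{364}\right) = \left(-487\right) \left(- \frac{1}{364}\right) = \frac{487}{364}$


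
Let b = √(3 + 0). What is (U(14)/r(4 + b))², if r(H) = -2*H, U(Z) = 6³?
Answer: 221616/169 - 93312*√3/169 ≈ 355.00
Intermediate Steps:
b = √3 ≈ 1.7320
U(Z) = 216
(U(14)/r(4 + b))² = (216/((-2*(4 + √3))))² = (216/(-8 - 2*√3))² = 46656/(-8 - 2*√3)²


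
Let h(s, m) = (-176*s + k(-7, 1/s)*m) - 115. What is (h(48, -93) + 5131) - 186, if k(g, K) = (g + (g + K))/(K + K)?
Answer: 55167/2 ≈ 27584.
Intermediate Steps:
k(g, K) = (K + 2*g)/(2*K) (k(g, K) = (g + (K + g))/((2*K)) = (K + 2*g)*(1/(2*K)) = (K + 2*g)/(2*K))
h(s, m) = -115 - 176*s + m*s*(-7 + 1/(2*s)) (h(s, m) = (-176*s + ((-7 + 1/(2*s))/(1/s))*m) - 115 = (-176*s + (s*(-7 + 1/(2*s)))*m) - 115 = (-176*s + m*s*(-7 + 1/(2*s))) - 115 = -115 - 176*s + m*s*(-7 + 1/(2*s)))
(h(48, -93) + 5131) - 186 = ((-115 + (½)*(-93) - 176*48 - 7*(-93)*48) + 5131) - 186 = ((-115 - 93/2 - 8448 + 31248) + 5131) - 186 = (45277/2 + 5131) - 186 = 55539/2 - 186 = 55167/2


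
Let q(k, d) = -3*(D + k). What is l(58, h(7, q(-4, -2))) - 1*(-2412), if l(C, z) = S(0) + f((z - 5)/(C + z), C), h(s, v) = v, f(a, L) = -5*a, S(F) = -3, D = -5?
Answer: 40931/17 ≈ 2407.7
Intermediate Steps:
q(k, d) = 15 - 3*k (q(k, d) = -3*(-5 + k) = 15 - 3*k)
l(C, z) = -3 - 5*(-5 + z)/(C + z) (l(C, z) = -3 - 5*(z - 5)/(C + z) = -3 - 5*(-5 + z)/(C + z))
l(58, h(7, q(-4, -2))) - 1*(-2412) = (25 - 8*(15 - 3*(-4)) - 3*58)/(58 + (15 - 3*(-4))) - 1*(-2412) = (25 - 8*(15 + 12) - 174)/(58 + (15 + 12)) + 2412 = (25 - 8*27 - 174)/(58 + 27) + 2412 = (25 - 216 - 174)/85 + 2412 = (1/85)*(-365) + 2412 = -73/17 + 2412 = 40931/17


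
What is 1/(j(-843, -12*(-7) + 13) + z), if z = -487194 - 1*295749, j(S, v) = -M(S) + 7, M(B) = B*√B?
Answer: -782936/613587857203 - 843*I*√843/613587857203 ≈ -1.276e-6 - 3.989e-8*I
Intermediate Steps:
M(B) = B^(3/2)
j(S, v) = 7 - S^(3/2) (j(S, v) = -S^(3/2) + 7 = 7 - S^(3/2))
z = -782943 (z = -487194 - 295749 = -782943)
1/(j(-843, -12*(-7) + 13) + z) = 1/((7 - (-843)^(3/2)) - 782943) = 1/((7 - (-843)*I*√843) - 782943) = 1/((7 + 843*I*√843) - 782943) = 1/(-782936 + 843*I*√843)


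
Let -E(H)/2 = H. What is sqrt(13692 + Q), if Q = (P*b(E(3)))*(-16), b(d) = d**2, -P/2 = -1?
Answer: 2*sqrt(3135) ≈ 111.98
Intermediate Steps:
P = 2 (P = -2*(-1) = 2)
E(H) = -2*H
Q = -1152 (Q = (2*(-2*3)**2)*(-16) = (2*(-6)**2)*(-16) = (2*36)*(-16) = 72*(-16) = -1152)
sqrt(13692 + Q) = sqrt(13692 - 1152) = sqrt(12540) = 2*sqrt(3135)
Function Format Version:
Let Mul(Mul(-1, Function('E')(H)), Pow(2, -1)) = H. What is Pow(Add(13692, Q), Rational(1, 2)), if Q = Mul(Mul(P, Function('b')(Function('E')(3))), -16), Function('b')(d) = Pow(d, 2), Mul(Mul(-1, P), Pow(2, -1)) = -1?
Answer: Mul(2, Pow(3135, Rational(1, 2))) ≈ 111.98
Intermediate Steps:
P = 2 (P = Mul(-2, -1) = 2)
Function('E')(H) = Mul(-2, H)
Q = -1152 (Q = Mul(Mul(2, Pow(Mul(-2, 3), 2)), -16) = Mul(Mul(2, Pow(-6, 2)), -16) = Mul(Mul(2, 36), -16) = Mul(72, -16) = -1152)
Pow(Add(13692, Q), Rational(1, 2)) = Pow(Add(13692, -1152), Rational(1, 2)) = Pow(12540, Rational(1, 2)) = Mul(2, Pow(3135, Rational(1, 2)))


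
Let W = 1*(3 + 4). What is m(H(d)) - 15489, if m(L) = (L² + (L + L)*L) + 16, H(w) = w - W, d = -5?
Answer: -15041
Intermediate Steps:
W = 7 (W = 1*7 = 7)
H(w) = -7 + w (H(w) = w - 1*7 = w - 7 = -7 + w)
m(L) = 16 + 3*L² (m(L) = (L² + (2*L)*L) + 16 = (L² + 2*L²) + 16 = 3*L² + 16 = 16 + 3*L²)
m(H(d)) - 15489 = (16 + 3*(-7 - 5)²) - 15489 = (16 + 3*(-12)²) - 15489 = (16 + 3*144) - 15489 = (16 + 432) - 15489 = 448 - 15489 = -15041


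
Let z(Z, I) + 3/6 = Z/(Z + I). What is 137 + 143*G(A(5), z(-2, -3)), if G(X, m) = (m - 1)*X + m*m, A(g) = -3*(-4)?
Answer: -174917/100 ≈ -1749.2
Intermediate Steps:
z(Z, I) = -1/2 + Z/(I + Z) (z(Z, I) = -1/2 + Z/(Z + I) = -1/2 + Z/(I + Z))
A(g) = 12
G(X, m) = m**2 + X*(-1 + m) (G(X, m) = (-1 + m)*X + m**2 = X*(-1 + m) + m**2 = m**2 + X*(-1 + m))
137 + 143*G(A(5), z(-2, -3)) = 137 + 143*(((-2 - 1*(-3))/(2*(-3 - 2)))**2 - 1*12 + 12*((-2 - 1*(-3))/(2*(-3 - 2)))) = 137 + 143*(((1/2)*(-2 + 3)/(-5))**2 - 12 + 12*((1/2)*(-2 + 3)/(-5))) = 137 + 143*(((1/2)*(-1/5)*1)**2 - 12 + 12*((1/2)*(-1/5)*1)) = 137 + 143*((-1/10)**2 - 12 + 12*(-1/10)) = 137 + 143*(1/100 - 12 - 6/5) = 137 + 143*(-1319/100) = 137 - 188617/100 = -174917/100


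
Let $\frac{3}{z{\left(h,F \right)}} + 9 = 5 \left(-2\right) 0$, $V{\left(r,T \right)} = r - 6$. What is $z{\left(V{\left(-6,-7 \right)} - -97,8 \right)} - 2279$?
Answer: $- \frac{6838}{3} \approx -2279.3$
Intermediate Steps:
$V{\left(r,T \right)} = -6 + r$
$z{\left(h,F \right)} = - \frac{1}{3}$ ($z{\left(h,F \right)} = \frac{3}{-9 + 5 \left(-2\right) 0} = \frac{3}{-9 - 0} = \frac{3}{-9 + 0} = \frac{3}{-9} = 3 \left(- \frac{1}{9}\right) = - \frac{1}{3}$)
$z{\left(V{\left(-6,-7 \right)} - -97,8 \right)} - 2279 = - \frac{1}{3} - 2279 = - \frac{6838}{3}$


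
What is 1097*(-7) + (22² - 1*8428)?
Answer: -15623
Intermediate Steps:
1097*(-7) + (22² - 1*8428) = -7679 + (484 - 8428) = -7679 - 7944 = -15623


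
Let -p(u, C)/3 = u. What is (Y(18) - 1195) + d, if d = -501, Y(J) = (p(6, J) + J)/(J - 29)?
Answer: -1696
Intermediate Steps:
p(u, C) = -3*u
Y(J) = (-18 + J)/(-29 + J) (Y(J) = (-3*6 + J)/(J - 29) = (-18 + J)/(-29 + J))
(Y(18) - 1195) + d = ((-18 + 18)/(-29 + 18) - 1195) - 501 = (0/(-11) - 1195) - 501 = (-1/11*0 - 1195) - 501 = (0 - 1195) - 501 = -1195 - 501 = -1696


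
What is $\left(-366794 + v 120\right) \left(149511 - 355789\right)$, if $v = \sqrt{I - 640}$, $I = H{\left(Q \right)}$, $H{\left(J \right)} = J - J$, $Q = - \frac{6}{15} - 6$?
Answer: $75661532732 - 198026880 i \sqrt{10} \approx 7.5662 \cdot 10^{10} - 6.2622 \cdot 10^{8} i$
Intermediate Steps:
$Q = - \frac{32}{5}$ ($Q = \left(-6\right) \frac{1}{15} - 6 = - \frac{2}{5} - 6 = - \frac{32}{5} \approx -6.4$)
$H{\left(J \right)} = 0$
$I = 0$
$v = 8 i \sqrt{10}$ ($v = \sqrt{0 - 640} = \sqrt{-640} = 8 i \sqrt{10} \approx 25.298 i$)
$\left(-366794 + v 120\right) \left(149511 - 355789\right) = \left(-366794 + 8 i \sqrt{10} \cdot 120\right) \left(149511 - 355789\right) = \left(-366794 + 960 i \sqrt{10}\right) \left(-206278\right) = 75661532732 - 198026880 i \sqrt{10}$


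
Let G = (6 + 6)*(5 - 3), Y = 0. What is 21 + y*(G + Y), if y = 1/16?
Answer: 45/2 ≈ 22.500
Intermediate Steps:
G = 24 (G = 12*2 = 24)
y = 1/16 ≈ 0.062500
21 + y*(G + Y) = 21 + (24 + 0)/16 = 21 + (1/16)*24 = 21 + 3/2 = 45/2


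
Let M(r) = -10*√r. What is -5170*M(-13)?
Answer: 51700*I*√13 ≈ 1.8641e+5*I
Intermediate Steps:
-5170*M(-13) = -(-51700)*√(-13) = -(-51700)*I*√13 = 51700*I*√13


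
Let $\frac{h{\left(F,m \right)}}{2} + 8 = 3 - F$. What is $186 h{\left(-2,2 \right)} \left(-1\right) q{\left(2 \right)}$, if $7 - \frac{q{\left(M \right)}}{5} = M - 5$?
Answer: $55800$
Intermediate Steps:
$q{\left(M \right)} = 60 - 5 M$ ($q{\left(M \right)} = 35 - 5 \left(M - 5\right) = 35 - 5 \left(-5 + M\right) = 35 - \left(-25 + 5 M\right) = 60 - 5 M$)
$h{\left(F,m \right)} = -10 - 2 F$ ($h{\left(F,m \right)} = -16 + 2 \left(3 - F\right) = -16 - \left(-6 + 2 F\right) = -10 - 2 F$)
$186 h{\left(-2,2 \right)} \left(-1\right) q{\left(2 \right)} = 186 \left(-10 - -4\right) \left(-1\right) \left(60 - 10\right) = 186 \left(-10 + 4\right) \left(-1\right) \left(60 - 10\right) = 186 \left(-6\right) \left(-1\right) 50 = 186 \cdot 6 \cdot 50 = 186 \cdot 300 = 55800$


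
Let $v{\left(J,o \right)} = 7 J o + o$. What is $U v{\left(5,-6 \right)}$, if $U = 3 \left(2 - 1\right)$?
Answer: $-648$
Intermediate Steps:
$U = 3$ ($U = 3 \cdot 1 = 3$)
$v{\left(J,o \right)} = o + 7 J o$ ($v{\left(J,o \right)} = 7 J o + o = o + 7 J o$)
$U v{\left(5,-6 \right)} = 3 \left(- 6 \left(1 + 7 \cdot 5\right)\right) = 3 \left(- 6 \left(1 + 35\right)\right) = 3 \left(\left(-6\right) 36\right) = 3 \left(-216\right) = -648$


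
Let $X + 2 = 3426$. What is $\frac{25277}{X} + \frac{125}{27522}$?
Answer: $\frac{348050797}{47117664} \approx 7.3868$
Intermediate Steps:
$X = 3424$ ($X = -2 + 3426 = 3424$)
$\frac{25277}{X} + \frac{125}{27522} = \frac{25277}{3424} + \frac{125}{27522} = \frac{348050797}{47117664}$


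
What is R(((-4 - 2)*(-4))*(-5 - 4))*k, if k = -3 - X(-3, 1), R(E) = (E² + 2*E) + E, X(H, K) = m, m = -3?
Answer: 0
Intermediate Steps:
X(H, K) = -3
R(E) = E² + 3*E
k = 0 (k = -3 - 1*(-3) = -3 + 3 = 0)
R(((-4 - 2)*(-4))*(-5 - 4))*k = ((((-4 - 2)*(-4))*(-5 - 4))*(3 + ((-4 - 2)*(-4))*(-5 - 4)))*0 = ((-6*(-4)*(-9))*(3 - 6*(-4)*(-9)))*0 = ((24*(-9))*(3 + 24*(-9)))*0 = -216*(3 - 216)*0 = -216*(-213)*0 = 46008*0 = 0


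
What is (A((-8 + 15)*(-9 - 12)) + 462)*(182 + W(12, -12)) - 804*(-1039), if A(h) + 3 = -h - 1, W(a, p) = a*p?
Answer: 858346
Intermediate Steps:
A(h) = -4 - h (A(h) = -3 + (-h - 1) = -3 + (-1 - h) = -4 - h)
(A((-8 + 15)*(-9 - 12)) + 462)*(182 + W(12, -12)) - 804*(-1039) = ((-4 - (-8 + 15)*(-9 - 12)) + 462)*(182 + 12*(-12)) - 804*(-1039) = ((-4 - 7*(-21)) + 462)*(182 - 144) + 835356 = ((-4 - 1*(-147)) + 462)*38 + 835356 = ((-4 + 147) + 462)*38 + 835356 = (143 + 462)*38 + 835356 = 605*38 + 835356 = 22990 + 835356 = 858346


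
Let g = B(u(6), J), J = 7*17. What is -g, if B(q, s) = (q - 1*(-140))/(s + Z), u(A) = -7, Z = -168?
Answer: 19/7 ≈ 2.7143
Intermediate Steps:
J = 119
B(q, s) = (140 + q)/(-168 + s) (B(q, s) = (q - 1*(-140))/(s - 168) = (q + 140)/(-168 + s) = (140 + q)/(-168 + s))
g = -19/7 (g = (140 - 7)/(-168 + 119) = 133/(-49) = -1/49*133 = -19/7 ≈ -2.7143)
-g = -1*(-19/7) = 19/7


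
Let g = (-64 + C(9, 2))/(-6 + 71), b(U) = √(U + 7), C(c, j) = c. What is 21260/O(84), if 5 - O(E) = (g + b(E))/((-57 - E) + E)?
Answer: 19398006680/4543419 - 68265860*√91/4543419 ≈ 4126.1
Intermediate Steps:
b(U) = √(7 + U)
g = -11/13 (g = (-64 + 9)/(-6 + 71) = -55/65 = -55*1/65 = -11/13 ≈ -0.84615)
O(E) = 3694/741 + √(7 + E)/57 (O(E) = 5 - (-11/13 + √(7 + E))/((-57 - E) + E) = 5 - (-11/13 + √(7 + E))/(-57) = 5 - (-11/13 + √(7 + E))*(-1)/57 = 5 - (11/741 - √(7 + E)/57) = 5 + (-11/741 + √(7 + E)/57) = 3694/741 + √(7 + E)/57)
21260/O(84) = 21260/(3694/741 + √(7 + 84)/57) = 21260/(3694/741 + √91/57)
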